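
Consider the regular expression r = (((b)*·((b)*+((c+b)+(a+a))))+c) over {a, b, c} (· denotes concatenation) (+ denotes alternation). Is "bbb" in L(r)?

yes

The left alternative ((b)*·((b)*+((c+b)+(a+a)))) matches bbb.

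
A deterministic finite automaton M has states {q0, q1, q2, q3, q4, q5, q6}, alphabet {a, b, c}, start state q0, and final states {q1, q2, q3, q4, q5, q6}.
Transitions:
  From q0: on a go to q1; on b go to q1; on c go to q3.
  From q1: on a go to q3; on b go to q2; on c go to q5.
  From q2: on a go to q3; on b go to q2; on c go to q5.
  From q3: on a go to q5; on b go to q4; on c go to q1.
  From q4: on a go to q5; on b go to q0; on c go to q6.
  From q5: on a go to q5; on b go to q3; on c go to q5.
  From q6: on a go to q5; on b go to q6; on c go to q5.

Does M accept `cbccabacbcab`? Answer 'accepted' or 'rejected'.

q0 --c--> q3
q3 --b--> q4
q4 --c--> q6
q6 --c--> q5
q5 --a--> q5
q5 --b--> q3
q3 --a--> q5
q5 --c--> q5
q5 --b--> q3
q3 --c--> q1
q1 --a--> q3
q3 --b--> q4
End in state q4, which is an accepting state.

accepted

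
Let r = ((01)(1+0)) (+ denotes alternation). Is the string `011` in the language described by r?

Split as 01·1: (01) matches 01 and (1+0) matches 1.

yes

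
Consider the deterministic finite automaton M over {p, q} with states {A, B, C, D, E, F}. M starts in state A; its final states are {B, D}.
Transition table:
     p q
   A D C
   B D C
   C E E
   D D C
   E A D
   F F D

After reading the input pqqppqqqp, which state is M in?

A --p--> D
D --q--> C
C --q--> E
E --p--> A
A --p--> D
D --q--> C
C --q--> E
E --q--> D
D --p--> D

D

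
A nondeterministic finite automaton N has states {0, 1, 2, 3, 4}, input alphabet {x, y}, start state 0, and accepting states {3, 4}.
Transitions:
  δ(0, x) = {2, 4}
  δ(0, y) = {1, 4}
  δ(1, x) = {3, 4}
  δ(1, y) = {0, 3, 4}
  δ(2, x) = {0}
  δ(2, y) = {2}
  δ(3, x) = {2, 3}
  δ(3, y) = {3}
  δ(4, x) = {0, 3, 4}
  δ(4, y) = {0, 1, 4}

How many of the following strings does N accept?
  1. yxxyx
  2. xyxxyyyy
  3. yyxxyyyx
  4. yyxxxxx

4

yxxyx: accepted
xyxxyyyy: accepted
yyxxyyyx: accepted
yyxxxxx: accepted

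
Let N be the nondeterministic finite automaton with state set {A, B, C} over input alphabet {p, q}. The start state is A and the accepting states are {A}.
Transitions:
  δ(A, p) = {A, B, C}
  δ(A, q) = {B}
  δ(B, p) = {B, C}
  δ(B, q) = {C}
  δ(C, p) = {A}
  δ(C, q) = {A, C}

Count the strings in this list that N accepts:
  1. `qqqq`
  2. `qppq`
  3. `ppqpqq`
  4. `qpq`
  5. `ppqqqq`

`qqqq`: accepted
`qppq`: accepted
`ppqpqq`: accepted
`qpq`: accepted
`ppqqqq`: accepted

5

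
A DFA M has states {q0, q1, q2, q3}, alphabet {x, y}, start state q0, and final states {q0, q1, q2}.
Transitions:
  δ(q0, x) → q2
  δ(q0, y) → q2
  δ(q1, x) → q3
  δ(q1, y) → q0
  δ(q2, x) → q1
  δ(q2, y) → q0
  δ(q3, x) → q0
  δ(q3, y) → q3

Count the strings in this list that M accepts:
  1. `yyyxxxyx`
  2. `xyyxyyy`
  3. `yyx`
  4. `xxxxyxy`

4

`yyyxxxyx`: accepted
`xyyxyyy`: accepted
`yyx`: accepted
`xxxxyxy`: accepted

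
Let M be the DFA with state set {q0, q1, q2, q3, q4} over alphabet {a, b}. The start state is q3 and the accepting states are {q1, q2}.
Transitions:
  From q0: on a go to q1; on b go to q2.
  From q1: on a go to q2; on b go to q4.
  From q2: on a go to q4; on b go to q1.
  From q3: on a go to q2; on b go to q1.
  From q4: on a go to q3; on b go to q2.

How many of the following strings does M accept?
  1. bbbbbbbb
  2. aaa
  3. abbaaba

bbbbbbbb: rejected
aaa: rejected
abbaaba: accepted

1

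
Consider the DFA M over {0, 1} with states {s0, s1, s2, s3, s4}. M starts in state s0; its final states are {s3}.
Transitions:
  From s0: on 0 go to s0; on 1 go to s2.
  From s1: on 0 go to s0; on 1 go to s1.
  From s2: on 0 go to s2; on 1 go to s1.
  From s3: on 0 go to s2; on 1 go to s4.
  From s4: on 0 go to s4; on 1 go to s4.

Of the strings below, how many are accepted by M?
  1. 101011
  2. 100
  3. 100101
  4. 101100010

101011: rejected
100: rejected
100101: rejected
101100010: rejected

0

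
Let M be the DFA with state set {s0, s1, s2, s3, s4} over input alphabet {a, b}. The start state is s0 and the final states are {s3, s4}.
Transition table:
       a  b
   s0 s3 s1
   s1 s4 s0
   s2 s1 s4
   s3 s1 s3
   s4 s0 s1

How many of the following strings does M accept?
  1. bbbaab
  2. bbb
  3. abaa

1

bbbaab: rejected
bbb: rejected
abaa: accepted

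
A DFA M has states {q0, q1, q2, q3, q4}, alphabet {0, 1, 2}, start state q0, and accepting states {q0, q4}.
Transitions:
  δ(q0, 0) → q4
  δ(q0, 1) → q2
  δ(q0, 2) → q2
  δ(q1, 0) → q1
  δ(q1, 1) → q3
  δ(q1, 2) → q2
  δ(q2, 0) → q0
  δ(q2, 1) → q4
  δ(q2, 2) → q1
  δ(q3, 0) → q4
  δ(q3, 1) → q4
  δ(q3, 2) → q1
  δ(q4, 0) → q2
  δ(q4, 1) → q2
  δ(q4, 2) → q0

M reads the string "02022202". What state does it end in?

q0 --0--> q4
q4 --2--> q0
q0 --0--> q4
q4 --2--> q0
q0 --2--> q2
q2 --2--> q1
q1 --0--> q1
q1 --2--> q2

q2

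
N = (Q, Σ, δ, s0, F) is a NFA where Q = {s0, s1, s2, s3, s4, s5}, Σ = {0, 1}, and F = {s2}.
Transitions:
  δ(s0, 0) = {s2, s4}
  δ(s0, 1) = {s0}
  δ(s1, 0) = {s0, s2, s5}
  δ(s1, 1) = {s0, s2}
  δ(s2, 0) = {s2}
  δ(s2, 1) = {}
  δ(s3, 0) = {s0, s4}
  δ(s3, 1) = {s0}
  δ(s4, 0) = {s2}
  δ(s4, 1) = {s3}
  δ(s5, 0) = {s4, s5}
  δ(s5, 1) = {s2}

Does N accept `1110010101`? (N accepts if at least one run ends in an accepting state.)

Start: {s0}
read 1: {s0}
read 1: {s0}
read 1: {s0}
read 0: {s2, s4}
read 0: {s2}
read 1: {}
The reachable set is empty and stays empty for the remaining 4 symbols.
Reachable ∩ accepting = {} — empty.

rejected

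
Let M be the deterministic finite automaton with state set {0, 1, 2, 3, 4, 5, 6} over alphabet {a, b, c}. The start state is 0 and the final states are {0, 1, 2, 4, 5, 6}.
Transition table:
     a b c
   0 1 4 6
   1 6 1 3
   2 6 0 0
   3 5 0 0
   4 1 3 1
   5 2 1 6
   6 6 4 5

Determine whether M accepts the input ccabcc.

0 --c--> 6
6 --c--> 5
5 --a--> 2
2 --b--> 0
0 --c--> 6
6 --c--> 5
End in state 5, which is an accepting state.

accepted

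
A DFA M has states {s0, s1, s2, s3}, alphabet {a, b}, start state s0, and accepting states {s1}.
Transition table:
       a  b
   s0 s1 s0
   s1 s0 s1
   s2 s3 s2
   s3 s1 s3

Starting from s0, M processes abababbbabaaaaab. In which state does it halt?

s0 --a--> s1
s1 --b--> s1
s1 --a--> s0
s0 --b--> s0
s0 --a--> s1
s1 --b--> s1
s1 --b--> s1
s1 --b--> s1
s1 --a--> s0
s0 --b--> s0
s0 --a--> s1
s1 --a--> s0
s0 --a--> s1
s1 --a--> s0
s0 --a--> s1
s1 --b--> s1

s1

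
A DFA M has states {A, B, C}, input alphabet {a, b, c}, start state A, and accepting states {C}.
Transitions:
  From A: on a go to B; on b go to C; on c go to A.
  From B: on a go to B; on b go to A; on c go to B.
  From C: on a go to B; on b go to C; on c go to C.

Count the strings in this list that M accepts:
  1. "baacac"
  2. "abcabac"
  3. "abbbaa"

0

"baacac": rejected
"abcabac": rejected
"abbbaa": rejected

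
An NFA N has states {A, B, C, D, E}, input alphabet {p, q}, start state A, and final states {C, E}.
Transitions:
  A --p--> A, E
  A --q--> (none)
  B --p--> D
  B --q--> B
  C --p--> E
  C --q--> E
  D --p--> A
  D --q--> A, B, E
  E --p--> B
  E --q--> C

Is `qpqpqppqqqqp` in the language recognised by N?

Start: {A}
read q: {}
The reachable set is empty and stays empty for the remaining 11 symbols.
Reachable ∩ accepting = {} — empty.

rejected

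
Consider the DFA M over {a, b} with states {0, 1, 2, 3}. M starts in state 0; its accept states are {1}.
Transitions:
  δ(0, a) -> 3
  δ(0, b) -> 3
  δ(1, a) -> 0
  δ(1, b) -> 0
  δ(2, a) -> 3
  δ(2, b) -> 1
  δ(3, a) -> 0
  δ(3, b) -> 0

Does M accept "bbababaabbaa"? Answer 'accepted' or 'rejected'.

0 --b--> 3
3 --b--> 0
0 --a--> 3
3 --b--> 0
0 --a--> 3
3 --b--> 0
0 --a--> 3
3 --a--> 0
0 --b--> 3
3 --b--> 0
0 --a--> 3
3 --a--> 0
End in state 0, which is not an accepting state.

rejected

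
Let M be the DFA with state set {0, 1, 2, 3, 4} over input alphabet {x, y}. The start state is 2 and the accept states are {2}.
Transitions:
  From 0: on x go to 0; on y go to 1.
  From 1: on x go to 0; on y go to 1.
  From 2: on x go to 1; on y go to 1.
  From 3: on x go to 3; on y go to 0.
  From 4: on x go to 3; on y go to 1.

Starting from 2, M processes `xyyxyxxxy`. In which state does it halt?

1

2 --x--> 1
1 --y--> 1
1 --y--> 1
1 --x--> 0
0 --y--> 1
1 --x--> 0
0 --x--> 0
0 --x--> 0
0 --y--> 1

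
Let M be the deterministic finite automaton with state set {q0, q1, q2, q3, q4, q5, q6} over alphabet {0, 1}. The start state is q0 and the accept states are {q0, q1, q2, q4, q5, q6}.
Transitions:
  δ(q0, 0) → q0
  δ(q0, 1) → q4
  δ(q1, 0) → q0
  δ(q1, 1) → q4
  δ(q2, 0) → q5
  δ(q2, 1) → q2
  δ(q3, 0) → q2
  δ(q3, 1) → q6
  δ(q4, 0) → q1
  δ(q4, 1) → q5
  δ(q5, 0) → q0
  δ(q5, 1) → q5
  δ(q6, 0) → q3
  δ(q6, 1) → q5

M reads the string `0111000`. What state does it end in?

q0

q0 --0--> q0
q0 --1--> q4
q4 --1--> q5
q5 --1--> q5
q5 --0--> q0
q0 --0--> q0
q0 --0--> q0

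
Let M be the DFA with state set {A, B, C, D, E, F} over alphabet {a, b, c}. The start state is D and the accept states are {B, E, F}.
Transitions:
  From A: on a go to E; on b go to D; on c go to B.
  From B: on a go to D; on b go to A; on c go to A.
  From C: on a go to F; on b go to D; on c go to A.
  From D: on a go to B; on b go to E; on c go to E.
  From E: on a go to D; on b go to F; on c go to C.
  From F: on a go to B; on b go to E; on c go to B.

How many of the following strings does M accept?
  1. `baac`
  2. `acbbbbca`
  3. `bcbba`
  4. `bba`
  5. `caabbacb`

2

`baac`: rejected
`acbbbbca`: accepted
`bcbba`: rejected
`bba`: accepted
`caabbacb`: rejected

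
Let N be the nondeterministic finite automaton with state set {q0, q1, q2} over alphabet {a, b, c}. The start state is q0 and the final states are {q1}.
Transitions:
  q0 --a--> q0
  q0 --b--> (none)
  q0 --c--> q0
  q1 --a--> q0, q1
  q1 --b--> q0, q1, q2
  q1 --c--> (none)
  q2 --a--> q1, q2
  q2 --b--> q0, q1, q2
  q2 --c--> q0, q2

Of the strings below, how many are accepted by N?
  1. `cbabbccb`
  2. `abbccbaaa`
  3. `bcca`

0

`cbabbccb`: rejected
`abbccbaaa`: rejected
`bcca`: rejected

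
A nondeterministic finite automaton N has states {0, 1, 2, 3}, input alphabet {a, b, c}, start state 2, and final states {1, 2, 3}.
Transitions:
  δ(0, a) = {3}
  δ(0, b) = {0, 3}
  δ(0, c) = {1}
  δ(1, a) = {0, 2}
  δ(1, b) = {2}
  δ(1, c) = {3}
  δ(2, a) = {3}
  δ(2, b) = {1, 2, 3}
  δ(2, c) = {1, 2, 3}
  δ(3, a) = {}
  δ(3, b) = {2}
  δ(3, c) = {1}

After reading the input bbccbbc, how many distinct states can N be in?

3

Start: {2}
read b: {1, 2, 3}
read b: {1, 2, 3}
read c: {1, 2, 3}
read c: {1, 2, 3}
read b: {1, 2, 3}
read b: {1, 2, 3}
read c: {1, 2, 3}
Final reachable set {1, 2, 3} has 3 states.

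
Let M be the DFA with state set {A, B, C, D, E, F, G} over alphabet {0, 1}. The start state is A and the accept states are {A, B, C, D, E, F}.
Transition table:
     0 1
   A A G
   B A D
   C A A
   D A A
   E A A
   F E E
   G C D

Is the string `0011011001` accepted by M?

rejected

A --0--> A
A --0--> A
A --1--> G
G --1--> D
D --0--> A
A --1--> G
G --1--> D
D --0--> A
A --0--> A
A --1--> G
End in state G, which is not an accepting state.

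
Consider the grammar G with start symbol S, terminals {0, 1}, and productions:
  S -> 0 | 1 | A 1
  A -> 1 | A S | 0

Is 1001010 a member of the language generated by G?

no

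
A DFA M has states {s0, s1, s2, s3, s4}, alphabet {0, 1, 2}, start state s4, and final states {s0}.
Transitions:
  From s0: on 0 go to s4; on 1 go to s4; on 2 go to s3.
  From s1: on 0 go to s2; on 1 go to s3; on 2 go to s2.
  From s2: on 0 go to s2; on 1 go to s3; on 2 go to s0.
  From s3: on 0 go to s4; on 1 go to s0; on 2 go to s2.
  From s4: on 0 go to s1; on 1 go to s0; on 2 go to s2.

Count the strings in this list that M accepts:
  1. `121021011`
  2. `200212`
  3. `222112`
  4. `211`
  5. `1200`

`121021011`: rejected
`200212`: rejected
`222112`: rejected
`211`: accepted
`1200`: rejected

1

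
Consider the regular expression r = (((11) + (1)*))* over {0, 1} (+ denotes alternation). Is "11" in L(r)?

Split into 2 pieces 1 · 1; each matches ((11)+(1)*).

yes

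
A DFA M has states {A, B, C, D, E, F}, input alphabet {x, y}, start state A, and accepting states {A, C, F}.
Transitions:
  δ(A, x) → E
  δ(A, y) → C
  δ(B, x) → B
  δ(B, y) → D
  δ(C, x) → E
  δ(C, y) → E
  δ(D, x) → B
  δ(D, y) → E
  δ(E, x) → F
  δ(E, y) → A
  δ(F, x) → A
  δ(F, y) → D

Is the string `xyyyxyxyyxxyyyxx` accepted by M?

A --x--> E
E --y--> A
A --y--> C
C --y--> E
E --x--> F
F --y--> D
D --x--> B
B --y--> D
D --y--> E
E --x--> F
F --x--> A
A --y--> C
C --y--> E
E --y--> A
A --x--> E
E --x--> F
End in state F, which is an accepting state.

accepted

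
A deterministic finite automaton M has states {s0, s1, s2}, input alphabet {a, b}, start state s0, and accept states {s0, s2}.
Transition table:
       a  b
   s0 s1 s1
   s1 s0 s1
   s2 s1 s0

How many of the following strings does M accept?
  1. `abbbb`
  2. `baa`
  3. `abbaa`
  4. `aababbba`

1

`abbbb`: rejected
`baa`: rejected
`abbaa`: rejected
`aababbba`: accepted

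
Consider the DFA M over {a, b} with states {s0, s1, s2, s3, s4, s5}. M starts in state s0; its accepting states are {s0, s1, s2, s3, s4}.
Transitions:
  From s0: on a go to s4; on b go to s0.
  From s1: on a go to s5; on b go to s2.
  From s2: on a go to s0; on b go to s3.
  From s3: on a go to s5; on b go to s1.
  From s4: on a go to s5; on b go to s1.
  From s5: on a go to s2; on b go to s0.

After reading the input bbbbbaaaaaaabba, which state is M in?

s0 --b--> s0
s0 --b--> s0
s0 --b--> s0
s0 --b--> s0
s0 --b--> s0
s0 --a--> s4
s4 --a--> s5
s5 --a--> s2
s2 --a--> s0
s0 --a--> s4
s4 --a--> s5
s5 --a--> s2
s2 --b--> s3
s3 --b--> s1
s1 --a--> s5

s5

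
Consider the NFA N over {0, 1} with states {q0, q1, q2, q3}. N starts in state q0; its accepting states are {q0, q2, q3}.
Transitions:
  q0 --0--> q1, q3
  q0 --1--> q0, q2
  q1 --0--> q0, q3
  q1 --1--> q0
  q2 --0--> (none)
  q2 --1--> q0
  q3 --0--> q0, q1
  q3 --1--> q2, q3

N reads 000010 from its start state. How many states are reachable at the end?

3

Start: {q0}
read 0: {q1, q3}
read 0: {q0, q1, q3}
read 0: {q0, q1, q3}
read 0: {q0, q1, q3}
read 1: {q0, q2, q3}
read 0: {q0, q1, q3}
Final reachable set {q0, q1, q3} has 3 states.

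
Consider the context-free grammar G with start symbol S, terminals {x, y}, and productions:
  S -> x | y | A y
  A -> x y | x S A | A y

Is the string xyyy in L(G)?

S ⇒ Ay ⇒ Ayy ⇒ xyyy

yes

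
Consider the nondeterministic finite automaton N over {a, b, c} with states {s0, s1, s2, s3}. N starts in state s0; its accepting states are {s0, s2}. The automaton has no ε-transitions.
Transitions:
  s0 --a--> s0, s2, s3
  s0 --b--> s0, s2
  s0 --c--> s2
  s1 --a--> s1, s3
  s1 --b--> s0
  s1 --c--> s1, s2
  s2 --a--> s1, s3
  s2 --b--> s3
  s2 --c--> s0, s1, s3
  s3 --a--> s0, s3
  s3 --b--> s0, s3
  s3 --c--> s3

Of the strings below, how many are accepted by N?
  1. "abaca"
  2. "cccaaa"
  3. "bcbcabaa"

3

"abaca": accepted
"cccaaa": accepted
"bcbcabaa": accepted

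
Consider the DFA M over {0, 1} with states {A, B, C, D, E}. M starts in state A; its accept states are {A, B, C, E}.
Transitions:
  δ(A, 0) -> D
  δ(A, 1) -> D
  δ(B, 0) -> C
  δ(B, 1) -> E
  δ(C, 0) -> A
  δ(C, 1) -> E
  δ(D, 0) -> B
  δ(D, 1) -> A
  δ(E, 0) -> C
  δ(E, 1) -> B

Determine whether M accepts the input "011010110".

accepted

A --0--> D
D --1--> A
A --1--> D
D --0--> B
B --1--> E
E --0--> C
C --1--> E
E --1--> B
B --0--> C
End in state C, which is an accepting state.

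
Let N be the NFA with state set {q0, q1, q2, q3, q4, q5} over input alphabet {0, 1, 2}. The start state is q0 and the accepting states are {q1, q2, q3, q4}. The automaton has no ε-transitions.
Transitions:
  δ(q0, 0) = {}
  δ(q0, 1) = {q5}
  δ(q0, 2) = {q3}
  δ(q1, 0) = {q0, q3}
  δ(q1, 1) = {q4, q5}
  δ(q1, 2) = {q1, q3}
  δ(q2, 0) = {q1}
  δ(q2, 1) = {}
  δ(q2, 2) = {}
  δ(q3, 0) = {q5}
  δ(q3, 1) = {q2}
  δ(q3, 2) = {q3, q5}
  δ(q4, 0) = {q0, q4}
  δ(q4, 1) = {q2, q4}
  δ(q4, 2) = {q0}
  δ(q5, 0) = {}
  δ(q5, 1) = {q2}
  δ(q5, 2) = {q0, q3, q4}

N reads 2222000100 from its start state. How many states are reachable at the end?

Start: {q0}
read 2: {q3}
read 2: {q3, q5}
read 2: {q0, q3, q4, q5}
read 2: {q0, q3, q4, q5}
read 0: {q0, q4, q5}
read 0: {q0, q4}
read 0: {q0, q4}
read 1: {q2, q4, q5}
read 0: {q0, q1, q4}
read 0: {q0, q3, q4}
Final reachable set {q0, q3, q4} has 3 states.

3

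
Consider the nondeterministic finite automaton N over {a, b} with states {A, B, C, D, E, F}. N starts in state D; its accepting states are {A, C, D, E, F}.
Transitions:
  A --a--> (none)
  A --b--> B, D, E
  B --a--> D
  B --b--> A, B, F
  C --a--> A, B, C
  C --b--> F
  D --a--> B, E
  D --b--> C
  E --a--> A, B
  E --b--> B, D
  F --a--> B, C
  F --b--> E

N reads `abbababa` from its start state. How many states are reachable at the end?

5

Start: {D}
read a: {B, E}
read b: {A, B, D, F}
read b: {A, B, C, D, E, F}
read a: {A, B, C, D, E}
read b: {A, B, C, D, E, F}
read a: {A, B, C, D, E}
read b: {A, B, C, D, E, F}
read a: {A, B, C, D, E}
Final reachable set {A, B, C, D, E} has 5 states.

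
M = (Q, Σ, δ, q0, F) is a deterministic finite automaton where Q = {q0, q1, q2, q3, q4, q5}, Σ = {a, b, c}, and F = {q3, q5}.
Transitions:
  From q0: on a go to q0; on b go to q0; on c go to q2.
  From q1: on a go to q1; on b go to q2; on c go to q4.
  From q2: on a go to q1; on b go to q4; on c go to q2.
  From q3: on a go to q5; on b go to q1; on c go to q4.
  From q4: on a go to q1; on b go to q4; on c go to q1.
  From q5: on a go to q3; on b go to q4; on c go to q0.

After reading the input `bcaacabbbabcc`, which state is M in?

q0 --b--> q0
q0 --c--> q2
q2 --a--> q1
q1 --a--> q1
q1 --c--> q4
q4 --a--> q1
q1 --b--> q2
q2 --b--> q4
q4 --b--> q4
q4 --a--> q1
q1 --b--> q2
q2 --c--> q2
q2 --c--> q2

q2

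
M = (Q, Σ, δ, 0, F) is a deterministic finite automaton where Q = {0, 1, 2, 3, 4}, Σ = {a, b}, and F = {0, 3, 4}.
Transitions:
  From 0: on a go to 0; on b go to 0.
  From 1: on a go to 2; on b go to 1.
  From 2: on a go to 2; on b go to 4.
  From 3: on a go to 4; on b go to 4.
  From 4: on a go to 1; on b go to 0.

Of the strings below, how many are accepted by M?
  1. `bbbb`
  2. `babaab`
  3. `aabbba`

3

`bbbb`: accepted
`babaab`: accepted
`aabbba`: accepted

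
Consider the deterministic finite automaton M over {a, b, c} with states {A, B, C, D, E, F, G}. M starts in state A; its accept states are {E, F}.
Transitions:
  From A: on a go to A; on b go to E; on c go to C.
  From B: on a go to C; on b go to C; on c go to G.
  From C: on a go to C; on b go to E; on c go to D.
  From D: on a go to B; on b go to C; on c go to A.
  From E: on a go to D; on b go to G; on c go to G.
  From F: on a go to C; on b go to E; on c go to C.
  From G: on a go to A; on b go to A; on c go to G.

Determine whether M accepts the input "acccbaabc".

A --a--> A
A --c--> C
C --c--> D
D --c--> A
A --b--> E
E --a--> D
D --a--> B
B --b--> C
C --c--> D
End in state D, which is not an accepting state.

rejected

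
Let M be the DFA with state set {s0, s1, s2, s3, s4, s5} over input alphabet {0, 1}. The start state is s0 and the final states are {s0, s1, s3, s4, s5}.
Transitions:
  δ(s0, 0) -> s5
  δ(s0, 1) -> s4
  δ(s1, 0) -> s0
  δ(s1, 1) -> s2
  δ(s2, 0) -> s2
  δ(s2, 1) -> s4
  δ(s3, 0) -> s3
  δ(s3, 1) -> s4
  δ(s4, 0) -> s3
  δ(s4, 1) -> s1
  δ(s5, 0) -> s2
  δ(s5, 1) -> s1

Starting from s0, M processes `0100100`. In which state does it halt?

s5

s0 --0--> s5
s5 --1--> s1
s1 --0--> s0
s0 --0--> s5
s5 --1--> s1
s1 --0--> s0
s0 --0--> s5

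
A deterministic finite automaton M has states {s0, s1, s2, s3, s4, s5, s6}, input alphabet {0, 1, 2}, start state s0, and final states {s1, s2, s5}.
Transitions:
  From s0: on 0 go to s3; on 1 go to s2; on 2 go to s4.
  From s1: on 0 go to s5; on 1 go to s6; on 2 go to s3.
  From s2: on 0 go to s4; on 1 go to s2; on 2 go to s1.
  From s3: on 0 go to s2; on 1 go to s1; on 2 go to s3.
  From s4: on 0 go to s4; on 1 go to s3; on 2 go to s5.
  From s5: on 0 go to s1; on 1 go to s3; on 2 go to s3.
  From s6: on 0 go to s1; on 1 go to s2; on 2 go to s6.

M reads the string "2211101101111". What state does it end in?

s2

s0 --2--> s4
s4 --2--> s5
s5 --1--> s3
s3 --1--> s1
s1 --1--> s6
s6 --0--> s1
s1 --1--> s6
s6 --1--> s2
s2 --0--> s4
s4 --1--> s3
s3 --1--> s1
s1 --1--> s6
s6 --1--> s2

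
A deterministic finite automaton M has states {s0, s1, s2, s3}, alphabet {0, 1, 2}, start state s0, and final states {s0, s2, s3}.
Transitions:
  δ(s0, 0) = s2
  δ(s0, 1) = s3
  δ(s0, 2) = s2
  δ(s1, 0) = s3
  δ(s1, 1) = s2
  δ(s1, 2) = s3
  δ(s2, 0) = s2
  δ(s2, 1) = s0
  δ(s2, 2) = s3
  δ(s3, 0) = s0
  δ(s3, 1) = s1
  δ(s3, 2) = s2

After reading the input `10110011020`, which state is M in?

s0 --1--> s3
s3 --0--> s0
s0 --1--> s3
s3 --1--> s1
s1 --0--> s3
s3 --0--> s0
s0 --1--> s3
s3 --1--> s1
s1 --0--> s3
s3 --2--> s2
s2 --0--> s2

s2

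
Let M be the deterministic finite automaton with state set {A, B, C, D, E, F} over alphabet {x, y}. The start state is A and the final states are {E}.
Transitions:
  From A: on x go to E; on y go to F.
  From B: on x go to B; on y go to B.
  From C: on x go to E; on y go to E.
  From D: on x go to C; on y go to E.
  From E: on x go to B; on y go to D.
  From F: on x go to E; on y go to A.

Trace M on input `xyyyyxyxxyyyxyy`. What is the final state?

B

A --x--> E
E --y--> D
D --y--> E
E --y--> D
D --y--> E
E --x--> B
B --y--> B
B --x--> B
B --x--> B
B --y--> B
B --y--> B
B --y--> B
B --x--> B
B --y--> B
B --y--> B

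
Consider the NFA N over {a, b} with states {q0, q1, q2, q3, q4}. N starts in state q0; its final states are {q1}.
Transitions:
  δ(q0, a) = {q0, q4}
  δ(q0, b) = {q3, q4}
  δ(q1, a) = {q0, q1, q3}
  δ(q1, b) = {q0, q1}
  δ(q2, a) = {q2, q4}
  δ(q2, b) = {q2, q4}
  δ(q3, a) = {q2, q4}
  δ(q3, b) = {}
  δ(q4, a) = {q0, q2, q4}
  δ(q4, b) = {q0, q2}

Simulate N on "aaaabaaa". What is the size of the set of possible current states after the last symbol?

3

Start: {q0}
read a: {q0, q4}
read a: {q0, q2, q4}
read a: {q0, q2, q4}
read a: {q0, q2, q4}
read b: {q0, q2, q3, q4}
read a: {q0, q2, q4}
read a: {q0, q2, q4}
read a: {q0, q2, q4}
Final reachable set {q0, q2, q4} has 3 states.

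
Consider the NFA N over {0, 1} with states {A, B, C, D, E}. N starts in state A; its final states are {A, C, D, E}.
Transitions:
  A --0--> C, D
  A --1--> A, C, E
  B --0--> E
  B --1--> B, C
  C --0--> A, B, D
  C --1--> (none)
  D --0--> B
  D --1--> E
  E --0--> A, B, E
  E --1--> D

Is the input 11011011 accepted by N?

accepted

Start: {A}
read 1: {A, C, E}
read 1: {A, C, D, E}
read 0: {A, B, C, D, E}
read 1: {A, B, C, D, E}
read 1: {A, B, C, D, E}
read 0: {A, B, C, D, E}
read 1: {A, B, C, D, E}
read 1: {A, B, C, D, E}
Reachable ∩ accepting = {A, C, D, E} — nonempty.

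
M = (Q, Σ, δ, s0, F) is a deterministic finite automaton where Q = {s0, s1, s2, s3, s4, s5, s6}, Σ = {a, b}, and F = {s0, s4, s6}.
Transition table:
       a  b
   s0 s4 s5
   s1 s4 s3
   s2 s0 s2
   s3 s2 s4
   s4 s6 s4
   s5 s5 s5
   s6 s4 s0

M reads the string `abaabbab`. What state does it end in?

s0 --a--> s4
s4 --b--> s4
s4 --a--> s6
s6 --a--> s4
s4 --b--> s4
s4 --b--> s4
s4 --a--> s6
s6 --b--> s0

s0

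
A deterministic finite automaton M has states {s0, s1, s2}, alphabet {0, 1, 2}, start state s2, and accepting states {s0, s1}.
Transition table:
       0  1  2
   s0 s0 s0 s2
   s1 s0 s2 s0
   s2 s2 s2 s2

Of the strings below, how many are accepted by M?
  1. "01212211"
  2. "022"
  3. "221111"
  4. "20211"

0

"01212211": rejected
"022": rejected
"221111": rejected
"20211": rejected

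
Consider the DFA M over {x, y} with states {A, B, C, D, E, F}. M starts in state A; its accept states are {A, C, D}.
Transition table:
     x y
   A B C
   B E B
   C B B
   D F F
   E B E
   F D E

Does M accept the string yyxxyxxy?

A --y--> C
C --y--> B
B --x--> E
E --x--> B
B --y--> B
B --x--> E
E --x--> B
B --y--> B
End in state B, which is not an accepting state.

rejected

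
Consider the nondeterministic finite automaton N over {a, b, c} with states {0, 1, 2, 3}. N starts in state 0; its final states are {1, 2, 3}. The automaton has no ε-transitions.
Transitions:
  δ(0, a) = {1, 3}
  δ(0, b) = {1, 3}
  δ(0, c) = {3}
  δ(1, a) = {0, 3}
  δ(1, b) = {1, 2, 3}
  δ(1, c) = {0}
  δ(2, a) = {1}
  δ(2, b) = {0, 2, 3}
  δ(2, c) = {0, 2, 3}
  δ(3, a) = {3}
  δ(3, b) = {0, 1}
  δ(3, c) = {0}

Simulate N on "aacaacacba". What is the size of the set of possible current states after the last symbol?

Start: {0}
read a: {1, 3}
read a: {0, 3}
read c: {0, 3}
read a: {1, 3}
read a: {0, 3}
read c: {0, 3}
read a: {1, 3}
read c: {0}
read b: {1, 3}
read a: {0, 3}
Final reachable set {0, 3} has 2 states.

2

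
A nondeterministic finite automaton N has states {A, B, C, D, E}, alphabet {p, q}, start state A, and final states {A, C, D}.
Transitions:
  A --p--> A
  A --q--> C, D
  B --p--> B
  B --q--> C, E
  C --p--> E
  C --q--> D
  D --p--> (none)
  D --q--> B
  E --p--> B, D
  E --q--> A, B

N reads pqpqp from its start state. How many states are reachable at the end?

2

Start: {A}
read p: {A}
read q: {C, D}
read p: {E}
read q: {A, B}
read p: {A, B}
Final reachable set {A, B} has 2 states.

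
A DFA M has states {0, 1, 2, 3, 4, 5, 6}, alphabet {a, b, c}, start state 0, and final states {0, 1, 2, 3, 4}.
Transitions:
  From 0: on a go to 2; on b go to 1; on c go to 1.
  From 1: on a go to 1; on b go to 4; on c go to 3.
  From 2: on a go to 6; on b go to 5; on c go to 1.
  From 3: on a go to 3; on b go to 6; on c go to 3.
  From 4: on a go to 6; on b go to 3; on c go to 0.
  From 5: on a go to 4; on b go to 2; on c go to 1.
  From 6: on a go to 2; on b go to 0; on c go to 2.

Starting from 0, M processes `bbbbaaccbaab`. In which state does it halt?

5

0 --b--> 1
1 --b--> 4
4 --b--> 3
3 --b--> 6
6 --a--> 2
2 --a--> 6
6 --c--> 2
2 --c--> 1
1 --b--> 4
4 --a--> 6
6 --a--> 2
2 --b--> 5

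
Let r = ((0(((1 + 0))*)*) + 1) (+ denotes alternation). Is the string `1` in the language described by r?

The right alternative 1 matches 1.

yes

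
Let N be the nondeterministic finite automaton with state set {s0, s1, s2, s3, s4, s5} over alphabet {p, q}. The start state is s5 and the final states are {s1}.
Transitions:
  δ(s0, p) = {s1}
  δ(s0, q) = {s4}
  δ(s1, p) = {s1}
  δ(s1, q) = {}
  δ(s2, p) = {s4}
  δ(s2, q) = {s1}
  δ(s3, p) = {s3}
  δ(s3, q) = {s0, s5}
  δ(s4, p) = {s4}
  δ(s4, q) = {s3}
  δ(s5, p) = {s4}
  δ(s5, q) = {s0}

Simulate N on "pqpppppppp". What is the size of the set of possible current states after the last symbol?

Start: {s5}
read p: {s4}
read q: {s3}
read p: {s3}
read p: {s3}
read p: {s3}
read p: {s3}
read p: {s3}
read p: {s3}
read p: {s3}
read p: {s3}
Final reachable set {s3} has 1 state.

1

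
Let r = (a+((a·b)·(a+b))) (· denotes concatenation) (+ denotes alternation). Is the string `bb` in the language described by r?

no

Neither a nor ((a·b)·(a+b)) matches bb.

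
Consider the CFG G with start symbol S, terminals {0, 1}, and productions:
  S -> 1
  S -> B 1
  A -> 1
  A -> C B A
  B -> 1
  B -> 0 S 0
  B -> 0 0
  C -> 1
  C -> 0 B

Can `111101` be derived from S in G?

no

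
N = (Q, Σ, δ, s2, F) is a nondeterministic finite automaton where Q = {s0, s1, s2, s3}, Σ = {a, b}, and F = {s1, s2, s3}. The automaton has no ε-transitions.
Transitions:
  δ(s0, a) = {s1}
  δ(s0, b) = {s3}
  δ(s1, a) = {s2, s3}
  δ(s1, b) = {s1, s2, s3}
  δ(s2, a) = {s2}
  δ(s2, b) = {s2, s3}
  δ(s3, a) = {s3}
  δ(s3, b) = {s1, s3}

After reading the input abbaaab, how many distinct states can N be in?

3

Start: {s2}
read a: {s2}
read b: {s2, s3}
read b: {s1, s2, s3}
read a: {s2, s3}
read a: {s2, s3}
read a: {s2, s3}
read b: {s1, s2, s3}
Final reachable set {s1, s2, s3} has 3 states.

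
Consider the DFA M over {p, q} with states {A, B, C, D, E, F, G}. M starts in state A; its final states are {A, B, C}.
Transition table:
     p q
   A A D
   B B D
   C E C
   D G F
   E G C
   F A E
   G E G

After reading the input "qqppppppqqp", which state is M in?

A

A --q--> D
D --q--> F
F --p--> A
A --p--> A
A --p--> A
A --p--> A
A --p--> A
A --p--> A
A --q--> D
D --q--> F
F --p--> A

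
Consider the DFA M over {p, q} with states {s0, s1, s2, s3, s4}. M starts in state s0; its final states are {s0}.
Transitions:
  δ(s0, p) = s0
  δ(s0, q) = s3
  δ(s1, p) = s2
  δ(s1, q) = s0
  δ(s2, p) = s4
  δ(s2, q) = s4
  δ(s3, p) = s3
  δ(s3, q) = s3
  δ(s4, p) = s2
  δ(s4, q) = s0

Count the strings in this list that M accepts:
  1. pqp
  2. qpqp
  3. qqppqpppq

0

pqp: rejected
qpqp: rejected
qqppqpppq: rejected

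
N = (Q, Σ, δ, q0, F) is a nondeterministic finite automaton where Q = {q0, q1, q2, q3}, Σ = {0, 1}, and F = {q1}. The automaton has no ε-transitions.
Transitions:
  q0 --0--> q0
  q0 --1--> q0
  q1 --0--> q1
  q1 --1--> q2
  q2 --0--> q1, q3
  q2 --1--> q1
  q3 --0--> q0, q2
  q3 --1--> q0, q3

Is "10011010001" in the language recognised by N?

rejected

Start: {q0}
read 1: {q0}
read 0: {q0}
read 0: {q0}
read 1: {q0}
read 1: {q0}
read 0: {q0}
read 1: {q0}
read 0: {q0}
read 0: {q0}
read 0: {q0}
read 1: {q0}
Reachable ∩ accepting = {} — empty.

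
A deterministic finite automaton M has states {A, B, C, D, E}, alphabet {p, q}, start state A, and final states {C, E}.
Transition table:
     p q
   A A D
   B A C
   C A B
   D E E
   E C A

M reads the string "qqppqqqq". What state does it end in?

A --q--> D
D --q--> E
E --p--> C
C --p--> A
A --q--> D
D --q--> E
E --q--> A
A --q--> D

D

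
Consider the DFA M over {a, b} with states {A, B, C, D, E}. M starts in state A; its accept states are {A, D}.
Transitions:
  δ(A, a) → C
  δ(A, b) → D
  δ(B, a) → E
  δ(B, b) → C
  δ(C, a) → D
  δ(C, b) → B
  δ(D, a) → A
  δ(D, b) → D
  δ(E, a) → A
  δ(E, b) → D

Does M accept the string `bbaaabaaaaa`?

rejected

A --b--> D
D --b--> D
D --a--> A
A --a--> C
C --a--> D
D --b--> D
D --a--> A
A --a--> C
C --a--> D
D --a--> A
A --a--> C
End in state C, which is not an accepting state.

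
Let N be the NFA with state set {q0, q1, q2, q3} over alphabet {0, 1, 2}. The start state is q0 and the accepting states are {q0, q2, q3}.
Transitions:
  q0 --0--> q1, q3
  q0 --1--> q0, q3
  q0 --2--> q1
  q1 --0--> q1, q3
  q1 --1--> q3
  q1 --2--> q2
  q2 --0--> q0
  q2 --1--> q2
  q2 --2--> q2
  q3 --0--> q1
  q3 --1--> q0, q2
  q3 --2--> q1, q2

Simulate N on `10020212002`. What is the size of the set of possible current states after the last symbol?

2

Start: {q0}
read 1: {q0, q3}
read 0: {q1, q3}
read 0: {q1, q3}
read 2: {q1, q2}
read 0: {q0, q1, q3}
read 2: {q1, q2}
read 1: {q2, q3}
read 2: {q1, q2}
read 0: {q0, q1, q3}
read 0: {q1, q3}
read 2: {q1, q2}
Final reachable set {q1, q2} has 2 states.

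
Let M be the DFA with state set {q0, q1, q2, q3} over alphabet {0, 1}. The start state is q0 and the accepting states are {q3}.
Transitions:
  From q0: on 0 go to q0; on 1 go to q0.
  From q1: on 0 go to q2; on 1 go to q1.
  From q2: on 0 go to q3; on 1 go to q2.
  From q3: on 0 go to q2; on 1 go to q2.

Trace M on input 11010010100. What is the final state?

q0

q0 --1--> q0
q0 --1--> q0
q0 --0--> q0
q0 --1--> q0
q0 --0--> q0
q0 --0--> q0
q0 --1--> q0
q0 --0--> q0
q0 --1--> q0
q0 --0--> q0
q0 --0--> q0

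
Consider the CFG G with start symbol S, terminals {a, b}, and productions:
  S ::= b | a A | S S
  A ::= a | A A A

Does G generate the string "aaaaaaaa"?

yes

S ⇒ aA ⇒ aAAA ⇒ aaAA ⇒ aaaA ⇒ aaaAAA ⇒ aaaAAAAA ⇒ aaaaAAAA ⇒ aaaaaAAA ⇒ aaaaaaAA ⇒ aaaaaaaA ⇒ aaaaaaaa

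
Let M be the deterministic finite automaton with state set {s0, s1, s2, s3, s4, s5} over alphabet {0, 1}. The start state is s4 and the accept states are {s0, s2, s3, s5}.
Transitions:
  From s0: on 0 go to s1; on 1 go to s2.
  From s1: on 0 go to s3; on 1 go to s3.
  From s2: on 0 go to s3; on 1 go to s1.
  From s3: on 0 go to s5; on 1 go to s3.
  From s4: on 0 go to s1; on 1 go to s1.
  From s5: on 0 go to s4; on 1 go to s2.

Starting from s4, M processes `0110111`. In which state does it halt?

s4 --0--> s1
s1 --1--> s3
s3 --1--> s3
s3 --0--> s5
s5 --1--> s2
s2 --1--> s1
s1 --1--> s3

s3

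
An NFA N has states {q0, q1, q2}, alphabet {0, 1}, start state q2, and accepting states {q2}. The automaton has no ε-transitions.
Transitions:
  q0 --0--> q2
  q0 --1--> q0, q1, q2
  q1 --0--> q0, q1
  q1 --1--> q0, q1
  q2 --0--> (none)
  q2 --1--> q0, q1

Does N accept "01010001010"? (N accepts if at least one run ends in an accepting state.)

Start: {q2}
read 0: {}
The reachable set is empty and stays empty for the remaining 10 symbols.
Reachable ∩ accepting = {} — empty.

rejected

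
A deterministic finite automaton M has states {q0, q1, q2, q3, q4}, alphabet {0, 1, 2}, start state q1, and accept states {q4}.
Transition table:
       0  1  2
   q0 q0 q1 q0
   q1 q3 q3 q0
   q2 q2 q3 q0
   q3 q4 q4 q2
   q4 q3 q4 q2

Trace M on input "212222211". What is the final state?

q3

q1 --2--> q0
q0 --1--> q1
q1 --2--> q0
q0 --2--> q0
q0 --2--> q0
q0 --2--> q0
q0 --2--> q0
q0 --1--> q1
q1 --1--> q3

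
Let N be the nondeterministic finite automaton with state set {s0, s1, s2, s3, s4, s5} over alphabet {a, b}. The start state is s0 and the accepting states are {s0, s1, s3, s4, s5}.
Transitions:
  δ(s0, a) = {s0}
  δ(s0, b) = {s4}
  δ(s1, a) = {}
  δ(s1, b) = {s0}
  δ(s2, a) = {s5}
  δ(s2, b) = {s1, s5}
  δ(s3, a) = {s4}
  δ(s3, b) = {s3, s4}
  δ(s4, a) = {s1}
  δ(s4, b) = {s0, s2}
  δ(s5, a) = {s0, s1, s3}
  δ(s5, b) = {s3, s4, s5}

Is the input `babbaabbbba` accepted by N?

rejected

Start: {s0}
read b: {s4}
read a: {s1}
read b: {s0}
read b: {s4}
read a: {s1}
read a: {}
The reachable set is empty and stays empty for the remaining 5 symbols.
Reachable ∩ accepting = {} — empty.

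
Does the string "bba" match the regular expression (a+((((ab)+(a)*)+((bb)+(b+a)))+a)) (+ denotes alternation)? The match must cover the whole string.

no

Neither a nor ((((ab)+(a)*)+((bb)+(b+a)))+a) matches bba.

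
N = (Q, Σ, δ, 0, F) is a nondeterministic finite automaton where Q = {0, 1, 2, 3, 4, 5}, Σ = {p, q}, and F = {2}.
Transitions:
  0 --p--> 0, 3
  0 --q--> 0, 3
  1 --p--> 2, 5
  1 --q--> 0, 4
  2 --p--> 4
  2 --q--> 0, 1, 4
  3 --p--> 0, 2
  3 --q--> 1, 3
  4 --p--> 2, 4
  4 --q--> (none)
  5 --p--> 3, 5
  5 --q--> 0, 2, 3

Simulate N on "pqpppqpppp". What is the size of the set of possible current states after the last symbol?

Start: {0}
read p: {0, 3}
read q: {0, 1, 3}
read p: {0, 2, 3, 5}
read p: {0, 2, 3, 4, 5}
read p: {0, 2, 3, 4, 5}
read q: {0, 1, 2, 3, 4}
read p: {0, 2, 3, 4, 5}
read p: {0, 2, 3, 4, 5}
read p: {0, 2, 3, 4, 5}
read p: {0, 2, 3, 4, 5}
Final reachable set {0, 2, 3, 4, 5} has 5 states.

5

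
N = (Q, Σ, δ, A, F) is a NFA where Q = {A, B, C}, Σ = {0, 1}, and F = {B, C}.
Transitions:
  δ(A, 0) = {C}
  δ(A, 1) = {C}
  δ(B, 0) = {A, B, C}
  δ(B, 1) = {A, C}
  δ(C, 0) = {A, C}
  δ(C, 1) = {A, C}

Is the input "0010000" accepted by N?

accepted

Start: {A}
read 0: {C}
read 0: {A, C}
read 1: {A, C}
read 0: {A, C}
read 0: {A, C}
read 0: {A, C}
read 0: {A, C}
Reachable ∩ accepting = {C} — nonempty.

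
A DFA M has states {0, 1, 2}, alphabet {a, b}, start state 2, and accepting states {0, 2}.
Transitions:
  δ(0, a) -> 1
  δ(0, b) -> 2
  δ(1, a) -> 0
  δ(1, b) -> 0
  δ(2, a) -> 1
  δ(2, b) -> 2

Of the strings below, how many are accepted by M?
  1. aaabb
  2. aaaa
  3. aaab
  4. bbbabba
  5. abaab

4

aaabb: accepted
aaaa: accepted
aaab: accepted
bbbabba: rejected
abaab: accepted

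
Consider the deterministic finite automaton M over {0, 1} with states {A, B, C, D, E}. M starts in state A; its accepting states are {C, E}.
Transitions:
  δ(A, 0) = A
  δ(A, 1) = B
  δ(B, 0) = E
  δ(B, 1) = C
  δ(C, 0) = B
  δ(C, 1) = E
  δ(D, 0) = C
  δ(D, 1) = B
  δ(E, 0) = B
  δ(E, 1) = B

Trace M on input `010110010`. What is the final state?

E

A --0--> A
A --1--> B
B --0--> E
E --1--> B
B --1--> C
C --0--> B
B --0--> E
E --1--> B
B --0--> E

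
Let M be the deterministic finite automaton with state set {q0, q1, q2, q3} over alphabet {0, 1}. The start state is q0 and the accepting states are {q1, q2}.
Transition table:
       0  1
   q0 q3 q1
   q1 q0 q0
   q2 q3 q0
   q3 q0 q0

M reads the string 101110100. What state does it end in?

q3

q0 --1--> q1
q1 --0--> q0
q0 --1--> q1
q1 --1--> q0
q0 --1--> q1
q1 --0--> q0
q0 --1--> q1
q1 --0--> q0
q0 --0--> q3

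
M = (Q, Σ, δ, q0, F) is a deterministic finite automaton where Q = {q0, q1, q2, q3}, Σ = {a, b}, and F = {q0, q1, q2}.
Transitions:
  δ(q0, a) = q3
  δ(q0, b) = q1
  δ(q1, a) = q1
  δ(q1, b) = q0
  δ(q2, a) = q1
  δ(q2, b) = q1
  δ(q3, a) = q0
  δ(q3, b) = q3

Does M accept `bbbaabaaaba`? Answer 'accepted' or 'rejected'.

accepted

q0 --b--> q1
q1 --b--> q0
q0 --b--> q1
q1 --a--> q1
q1 --a--> q1
q1 --b--> q0
q0 --a--> q3
q3 --a--> q0
q0 --a--> q3
q3 --b--> q3
q3 --a--> q0
End in state q0, which is an accepting state.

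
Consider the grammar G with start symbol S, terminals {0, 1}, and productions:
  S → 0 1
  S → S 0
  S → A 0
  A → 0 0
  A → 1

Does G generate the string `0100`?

S ⇒ S0 ⇒ S00 ⇒ 0100

yes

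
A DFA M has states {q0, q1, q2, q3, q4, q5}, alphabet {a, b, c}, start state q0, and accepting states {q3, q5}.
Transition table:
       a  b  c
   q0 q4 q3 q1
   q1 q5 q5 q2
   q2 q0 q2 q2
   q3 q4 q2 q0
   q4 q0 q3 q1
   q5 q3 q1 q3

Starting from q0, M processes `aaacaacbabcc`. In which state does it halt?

q0 --a--> q4
q4 --a--> q0
q0 --a--> q4
q4 --c--> q1
q1 --a--> q5
q5 --a--> q3
q3 --c--> q0
q0 --b--> q3
q3 --a--> q4
q4 --b--> q3
q3 --c--> q0
q0 --c--> q1

q1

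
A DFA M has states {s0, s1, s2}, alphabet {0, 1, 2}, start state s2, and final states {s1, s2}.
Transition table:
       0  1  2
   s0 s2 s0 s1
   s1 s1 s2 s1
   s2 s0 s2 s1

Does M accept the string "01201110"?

s2 --0--> s0
s0 --1--> s0
s0 --2--> s1
s1 --0--> s1
s1 --1--> s2
s2 --1--> s2
s2 --1--> s2
s2 --0--> s0
End in state s0, which is not an accepting state.

rejected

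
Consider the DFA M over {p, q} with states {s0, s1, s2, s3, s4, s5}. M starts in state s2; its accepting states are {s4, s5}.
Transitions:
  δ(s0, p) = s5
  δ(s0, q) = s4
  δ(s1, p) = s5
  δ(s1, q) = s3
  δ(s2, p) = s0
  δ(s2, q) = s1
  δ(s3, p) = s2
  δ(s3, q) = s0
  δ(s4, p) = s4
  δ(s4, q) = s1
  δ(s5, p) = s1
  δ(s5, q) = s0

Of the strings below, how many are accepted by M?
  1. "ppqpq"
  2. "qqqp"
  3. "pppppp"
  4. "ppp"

"ppqpq": rejected
"qqqp": accepted
"pppppp": accepted
"ppp": rejected

2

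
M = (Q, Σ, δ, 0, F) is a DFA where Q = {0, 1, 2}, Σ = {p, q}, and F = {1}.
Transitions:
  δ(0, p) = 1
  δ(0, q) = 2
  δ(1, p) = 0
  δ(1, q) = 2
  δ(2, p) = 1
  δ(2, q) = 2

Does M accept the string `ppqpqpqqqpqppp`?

accepted

0 --p--> 1
1 --p--> 0
0 --q--> 2
2 --p--> 1
1 --q--> 2
2 --p--> 1
1 --q--> 2
2 --q--> 2
2 --q--> 2
2 --p--> 1
1 --q--> 2
2 --p--> 1
1 --p--> 0
0 --p--> 1
End in state 1, which is an accepting state.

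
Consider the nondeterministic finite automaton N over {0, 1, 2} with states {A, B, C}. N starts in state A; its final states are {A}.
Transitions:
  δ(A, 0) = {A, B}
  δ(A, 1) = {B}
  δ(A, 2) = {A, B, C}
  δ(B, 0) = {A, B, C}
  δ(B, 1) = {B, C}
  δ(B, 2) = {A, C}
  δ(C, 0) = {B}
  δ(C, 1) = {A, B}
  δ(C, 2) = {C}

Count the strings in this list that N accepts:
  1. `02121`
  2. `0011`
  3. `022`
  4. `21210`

`02121`: accepted
`0011`: accepted
`022`: accepted
`21210`: accepted

4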